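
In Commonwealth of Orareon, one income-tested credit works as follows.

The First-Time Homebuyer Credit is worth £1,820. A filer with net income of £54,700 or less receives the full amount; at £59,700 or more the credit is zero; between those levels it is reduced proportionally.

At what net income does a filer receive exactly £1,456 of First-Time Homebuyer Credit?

£55,700

£1,456 is 1,456/1,820 of the full £1,820, so 364/1,820 of the £5,000 range has been used: income = £54,700 + £5,000 × 364/1,820 = £55,700.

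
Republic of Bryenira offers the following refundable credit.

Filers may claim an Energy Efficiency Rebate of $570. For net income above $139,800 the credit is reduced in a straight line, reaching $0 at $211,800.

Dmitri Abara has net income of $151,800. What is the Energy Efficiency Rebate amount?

$475

Energy Efficiency Rebate: $151,800 is $12,000 into a $72,000 phase-out range, leaving 60,000/72,000 of the credit: $570 × 60,000/72,000 = $475.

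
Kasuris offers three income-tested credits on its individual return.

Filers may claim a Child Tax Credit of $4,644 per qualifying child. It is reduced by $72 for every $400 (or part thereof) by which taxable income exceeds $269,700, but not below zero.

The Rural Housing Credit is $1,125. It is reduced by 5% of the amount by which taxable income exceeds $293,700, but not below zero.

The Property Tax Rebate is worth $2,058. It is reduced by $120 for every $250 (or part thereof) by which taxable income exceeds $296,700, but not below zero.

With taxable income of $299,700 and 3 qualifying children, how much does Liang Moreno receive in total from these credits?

Child Tax Credit: base = 3 × $4,644 = $13,932. income exceeds $269,700 by $30,000, which is 75 full-or-partial $400 increments; reduction = 75 × $72 = $5,400, leaving $8,532.
Rural Housing Credit: 5% of the $6,000 excess over $293,700 is $300; credit = $1,125 − $300 = $825.
Property Tax Rebate: income exceeds $296,700 by $3,000, which is 12 full-or-partial $250 increments; reduction = 12 × $120 = $1,440, leaving $618.
Total: $8,532 + $825 + $618 = $9,975.

$9,975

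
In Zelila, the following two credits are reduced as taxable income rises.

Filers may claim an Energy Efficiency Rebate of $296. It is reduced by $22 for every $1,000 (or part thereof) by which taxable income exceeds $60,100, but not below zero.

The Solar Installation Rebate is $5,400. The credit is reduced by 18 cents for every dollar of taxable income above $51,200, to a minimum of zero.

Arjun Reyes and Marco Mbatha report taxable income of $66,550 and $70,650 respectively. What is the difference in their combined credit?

$826

Arjun ($66,550): Energy Efficiency Rebate: income exceeds $60,100 by $6,450, which is 7 full-or-partial $1,000 increments; reduction = 7 × $22 = $154, leaving $142. Solar Installation Rebate: 18% of the $15,350 excess over $51,200 is $2,763; credit = $5,400 − $2,763 = $2,637. total $142 + $2,637 = $2,779
Marco ($70,650): Energy Efficiency Rebate: income exceeds $60,100 by $10,550, which is 11 full-or-partial $1,000 increments; reduction = 11 × $22 = $242, leaving $54. Solar Installation Rebate: 18% of the $19,450 excess over $51,200 is $3,501; credit = $5,400 − $3,501 = $1,899. total $54 + $1,899 = $1,953
Difference: |$2,779 − $1,953| = $826.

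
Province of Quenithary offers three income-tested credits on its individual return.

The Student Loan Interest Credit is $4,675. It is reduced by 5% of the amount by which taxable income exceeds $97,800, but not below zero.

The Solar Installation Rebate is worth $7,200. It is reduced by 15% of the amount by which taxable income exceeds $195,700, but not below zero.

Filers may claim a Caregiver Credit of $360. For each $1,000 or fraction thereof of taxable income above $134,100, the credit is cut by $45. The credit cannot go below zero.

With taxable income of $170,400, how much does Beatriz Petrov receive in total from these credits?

Student Loan Interest Credit: 5% of the $72,600 excess over $97,800 is $3,630; credit = $4,675 − $3,630 = $1,045.
Solar Installation Rebate: $170,400 is at or below the $195,700 threshold, so the full $7,200 applies.
Caregiver Credit: income exceeds $134,100 by $36,300 → 37 increments × $45 = $1,665 ≥ base, so the credit is $0.
Total: $1,045 + $7,200 + $0 = $8,245.

$8,245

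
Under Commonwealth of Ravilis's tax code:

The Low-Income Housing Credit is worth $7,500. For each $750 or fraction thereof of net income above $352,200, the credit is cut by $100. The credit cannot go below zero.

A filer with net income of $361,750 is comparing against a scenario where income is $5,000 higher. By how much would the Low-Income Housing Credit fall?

At $361,750 — income exceeds $352,200 by $9,550, which is 13 full-or-partial $750 increments; reduction = 13 × $100 = $1,300, leaving $6,200.
At $366,750 — income exceeds $352,200 by $14,550, which is 20 full-or-partial $750 increments; reduction = 20 × $100 = $2,000, leaving $5,500.
Lost: $6,200 − $5,500 = $700.

$700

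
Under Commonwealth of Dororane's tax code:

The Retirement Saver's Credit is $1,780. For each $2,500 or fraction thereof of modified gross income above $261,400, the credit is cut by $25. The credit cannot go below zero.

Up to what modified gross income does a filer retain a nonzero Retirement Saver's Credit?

After 71 increments the reduction is 71 × $25 = $1,775, leaving $5; one more increment wipes it out. Increment 71 ends at excess 71 × $2,500 = $177,500, so the highest qualifying income is $261,400 + $177,500 = $438,900.

$438,900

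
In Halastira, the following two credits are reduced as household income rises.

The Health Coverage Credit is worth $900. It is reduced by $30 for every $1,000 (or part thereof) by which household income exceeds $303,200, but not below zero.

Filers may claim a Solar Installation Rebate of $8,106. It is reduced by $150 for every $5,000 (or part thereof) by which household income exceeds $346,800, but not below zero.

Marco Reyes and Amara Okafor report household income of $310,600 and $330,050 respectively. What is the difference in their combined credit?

Marco ($310,600): Health Coverage Credit: income exceeds $303,200 by $7,400, which is 8 full-or-partial $1,000 increments; reduction = 8 × $30 = $240, leaving $660. Solar Installation Rebate: $310,600 is at or below the $346,800 threshold, so the full $8,106 applies. total $660 + $8,106 = $8,766
Amara ($330,050): Health Coverage Credit: income exceeds $303,200 by $26,850, which is 27 full-or-partial $1,000 increments; reduction = 27 × $30 = $810, leaving $90. Solar Installation Rebate: $330,050 is at or below the $346,800 threshold, so the full $8,106 applies. total $90 + $8,106 = $8,196
Difference: |$8,766 − $8,196| = $570.

$570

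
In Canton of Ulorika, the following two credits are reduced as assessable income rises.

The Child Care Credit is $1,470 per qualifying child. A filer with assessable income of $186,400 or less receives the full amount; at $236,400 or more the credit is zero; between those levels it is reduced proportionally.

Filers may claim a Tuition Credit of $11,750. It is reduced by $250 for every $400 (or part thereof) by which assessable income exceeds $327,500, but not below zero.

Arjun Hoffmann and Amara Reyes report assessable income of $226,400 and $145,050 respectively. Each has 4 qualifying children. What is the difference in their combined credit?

Arjun ($226,400): Child Care Credit: base = 4 × $1,470 = $5,880. $226,400 is $40,000 into a $50,000 phase-out range, leaving 10,000/50,000 of the credit: $5,880 × 10,000/50,000 = $1,176. Tuition Credit: $226,400 is at or below the $327,500 threshold, so the full $11,750 applies. total $1,176 + $11,750 = $12,926
Amara ($145,050): Child Care Credit: base = 4 × $1,470 = $5,880. $145,050 is at or below the $186,400 threshold, so the full $5,880 applies. Tuition Credit: $145,050 is at or below the $327,500 threshold, so the full $11,750 applies. total $5,880 + $11,750 = $17,630
Difference: |$12,926 − $17,630| = $4,704.

$4,704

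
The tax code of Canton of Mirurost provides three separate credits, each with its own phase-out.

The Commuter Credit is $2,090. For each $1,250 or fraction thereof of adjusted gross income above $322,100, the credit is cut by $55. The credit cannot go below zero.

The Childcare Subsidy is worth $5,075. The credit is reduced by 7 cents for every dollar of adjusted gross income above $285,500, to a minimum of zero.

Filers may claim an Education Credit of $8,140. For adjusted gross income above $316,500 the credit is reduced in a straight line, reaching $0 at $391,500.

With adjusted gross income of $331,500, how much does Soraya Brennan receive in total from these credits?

Commuter Credit: income exceeds $322,100 by $9,400, which is 8 full-or-partial $1,250 increments; reduction = 8 × $55 = $440, leaving $1,650.
Childcare Subsidy: 7% of the $46,000 excess over $285,500 is $3,220; credit = $5,075 − $3,220 = $1,855.
Education Credit: $331,500 is $15,000 into a $75,000 phase-out range, leaving 60,000/75,000 of the credit: $8,140 × 60,000/75,000 = $6,512.
Total: $1,650 + $1,855 + $6,512 = $10,017.

$10,017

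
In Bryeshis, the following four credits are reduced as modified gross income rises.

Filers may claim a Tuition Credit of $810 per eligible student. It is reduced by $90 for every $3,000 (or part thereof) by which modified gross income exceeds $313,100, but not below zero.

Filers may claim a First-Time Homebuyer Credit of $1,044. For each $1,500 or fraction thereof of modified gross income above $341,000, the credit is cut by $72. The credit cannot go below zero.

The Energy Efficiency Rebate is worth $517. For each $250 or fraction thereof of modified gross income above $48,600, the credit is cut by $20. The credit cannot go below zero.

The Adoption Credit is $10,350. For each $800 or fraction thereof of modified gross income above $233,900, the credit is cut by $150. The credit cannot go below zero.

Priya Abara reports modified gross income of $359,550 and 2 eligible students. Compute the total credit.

Tuition Credit: base = 2 × $810 = $1,620. income exceeds $313,100 by $46,450, which is 16 full-or-partial $3,000 increments; reduction = 16 × $90 = $1,440, leaving $180.
First-Time Homebuyer Credit: income exceeds $341,000 by $18,550, which is 13 full-or-partial $1,500 increments; reduction = 13 × $72 = $936, leaving $108.
Energy Efficiency Rebate: income exceeds $48,600 by $310,950 → 1244 increments × $20 = $24,880 ≥ base, so the credit is $0.
Adoption Credit: income exceeds $233,900 by $125,650 → 158 increments × $150 = $23,700 ≥ base, so the credit is $0.
Total: $180 + $108 + $0 + $0 = $288.

$288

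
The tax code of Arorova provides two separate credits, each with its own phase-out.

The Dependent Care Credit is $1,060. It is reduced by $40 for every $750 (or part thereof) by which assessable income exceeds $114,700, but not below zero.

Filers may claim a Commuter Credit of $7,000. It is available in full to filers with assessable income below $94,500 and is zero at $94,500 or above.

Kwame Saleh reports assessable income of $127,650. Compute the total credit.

Dependent Care Credit: income exceeds $114,700 by $12,950, which is 18 full-or-partial $750 increments; reduction = 18 × $40 = $720, leaving $340.
Commuter Credit: $127,650 meets or exceeds the $94,500 cutoff, so the credit is $0.
Total: $340 + $0 = $340.

$340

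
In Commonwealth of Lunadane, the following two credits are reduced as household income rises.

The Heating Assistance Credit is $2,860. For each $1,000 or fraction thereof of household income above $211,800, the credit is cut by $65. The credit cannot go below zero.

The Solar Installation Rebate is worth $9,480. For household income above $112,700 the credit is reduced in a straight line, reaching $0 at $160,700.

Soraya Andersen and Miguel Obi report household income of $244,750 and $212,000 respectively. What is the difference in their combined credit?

Soraya ($244,750): Heating Assistance Credit: income exceeds $211,800 by $32,950, which is 33 full-or-partial $1,000 increments; reduction = 33 × $65 = $2,145, leaving $715. Solar Installation Rebate: $244,750 is at or above $160,700, so the credit is $0. total $715 + $0 = $715
Miguel ($212,000): Heating Assistance Credit: income exceeds $211,800 by $200, which is 1 full-or-partial $1,000 increment; reduction = 1 × $65 = $65, leaving $2,795. Solar Installation Rebate: $212,000 is at or above $160,700, so the credit is $0. total $2,795 + $0 = $2,795
Difference: |$715 − $2,795| = $2,080.

$2,080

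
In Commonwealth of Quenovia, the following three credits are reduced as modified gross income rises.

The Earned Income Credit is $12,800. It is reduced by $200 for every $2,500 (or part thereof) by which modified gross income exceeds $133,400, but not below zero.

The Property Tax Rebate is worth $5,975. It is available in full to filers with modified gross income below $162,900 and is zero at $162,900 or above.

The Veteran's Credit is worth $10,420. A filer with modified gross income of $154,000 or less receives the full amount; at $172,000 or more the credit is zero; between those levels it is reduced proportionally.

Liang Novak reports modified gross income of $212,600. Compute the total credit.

$6,400

Earned Income Credit: income exceeds $133,400 by $79,200, which is 32 full-or-partial $2,500 increments; reduction = 32 × $200 = $6,400, leaving $6,400.
Property Tax Rebate: $212,600 meets or exceeds the $162,900 cutoff, so the credit is $0.
Veteran's Credit: $212,600 is at or above $172,000, so the credit is $0.
Total: $6,400 + $0 + $0 = $6,400.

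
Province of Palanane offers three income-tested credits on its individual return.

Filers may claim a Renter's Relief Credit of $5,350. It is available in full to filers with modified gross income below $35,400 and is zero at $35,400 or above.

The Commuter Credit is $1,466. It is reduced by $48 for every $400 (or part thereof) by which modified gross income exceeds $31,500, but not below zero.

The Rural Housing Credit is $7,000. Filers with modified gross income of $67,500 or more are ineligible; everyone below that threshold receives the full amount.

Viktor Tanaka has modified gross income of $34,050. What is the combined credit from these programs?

Renter's Relief Credit: $34,050 is below the $35,400 cutoff, so the full $5,350 applies.
Commuter Credit: income exceeds $31,500 by $2,550, which is 7 full-or-partial $400 increments; reduction = 7 × $48 = $336, leaving $1,130.
Rural Housing Credit: $34,050 is below the $67,500 cutoff, so the full $7,000 applies.
Total: $5,350 + $1,130 + $7,000 = $13,480.

$13,480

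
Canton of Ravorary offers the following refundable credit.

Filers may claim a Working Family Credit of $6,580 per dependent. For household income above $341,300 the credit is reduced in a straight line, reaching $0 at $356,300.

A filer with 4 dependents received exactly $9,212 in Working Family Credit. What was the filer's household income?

Full credit = 4 × $6,580 = $26,320.
$9,212 is 9,212/26,320 of the full $26,320, so 17,108/26,320 of the $15,000 range has been used: income = $341,300 + $15,000 × 17,108/26,320 = $351,050.

$351,050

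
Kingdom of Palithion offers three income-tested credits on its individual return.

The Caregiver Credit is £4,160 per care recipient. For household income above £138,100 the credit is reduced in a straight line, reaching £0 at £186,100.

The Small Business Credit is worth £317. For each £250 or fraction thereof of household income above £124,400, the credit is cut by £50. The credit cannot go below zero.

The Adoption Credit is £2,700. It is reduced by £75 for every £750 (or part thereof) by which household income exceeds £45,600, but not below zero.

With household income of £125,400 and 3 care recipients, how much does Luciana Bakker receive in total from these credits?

£12,597

Caregiver Credit: base = 3 × £4,160 = £12,480. £125,400 is at or below the £138,100 threshold, so the full £12,480 applies.
Small Business Credit: income exceeds £124,400 by £1,000, which is 4 full-or-partial £250 increments; reduction = 4 × £50 = £200, leaving £117.
Adoption Credit: income exceeds £45,600 by £79,800 → 107 increments × £75 = £8,025 ≥ base, so the credit is £0.
Total: £12,480 + £117 + £0 = £12,597.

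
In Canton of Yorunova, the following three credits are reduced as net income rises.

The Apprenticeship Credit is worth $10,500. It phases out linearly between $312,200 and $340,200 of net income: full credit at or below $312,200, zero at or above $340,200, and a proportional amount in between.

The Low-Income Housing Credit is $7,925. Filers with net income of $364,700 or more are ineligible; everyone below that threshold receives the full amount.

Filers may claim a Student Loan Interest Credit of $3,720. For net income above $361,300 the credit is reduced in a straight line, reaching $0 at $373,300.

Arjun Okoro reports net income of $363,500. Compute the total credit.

Apprenticeship Credit: $363,500 is at or above $340,200, so the credit is $0.
Low-Income Housing Credit: $363,500 is below the $364,700 cutoff, so the full $7,925 applies.
Student Loan Interest Credit: $363,500 is $2,200 into a $12,000 phase-out range, leaving 9,800/12,000 of the credit: $3,720 × 9,800/12,000 = $3,038.
Total: $0 + $7,925 + $3,038 = $10,963.

$10,963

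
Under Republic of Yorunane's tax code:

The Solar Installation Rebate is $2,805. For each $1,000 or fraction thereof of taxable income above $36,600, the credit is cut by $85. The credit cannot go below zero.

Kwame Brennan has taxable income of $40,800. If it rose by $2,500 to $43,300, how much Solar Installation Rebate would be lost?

$170

At $40,800 — income exceeds $36,600 by $4,200, which is 5 full-or-partial $1,000 increments; reduction = 5 × $85 = $425, leaving $2,380.
At $43,300 — income exceeds $36,600 by $6,700, which is 7 full-or-partial $1,000 increments; reduction = 7 × $85 = $595, leaving $2,210.
Lost: $2,380 − $2,210 = $170.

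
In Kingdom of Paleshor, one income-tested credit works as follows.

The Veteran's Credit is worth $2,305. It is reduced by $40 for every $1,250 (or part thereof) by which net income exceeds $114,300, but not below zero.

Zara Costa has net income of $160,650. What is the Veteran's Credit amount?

Veteran's Credit: income exceeds $114,300 by $46,350, which is 38 full-or-partial $1,250 increments; reduction = 38 × $40 = $1,520, leaving $785.

$785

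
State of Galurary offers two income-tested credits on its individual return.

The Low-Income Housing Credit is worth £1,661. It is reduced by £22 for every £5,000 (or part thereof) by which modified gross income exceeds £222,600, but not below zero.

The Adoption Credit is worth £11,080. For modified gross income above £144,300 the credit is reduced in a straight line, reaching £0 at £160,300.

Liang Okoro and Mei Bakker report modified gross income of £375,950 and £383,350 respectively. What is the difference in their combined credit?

£44

Liang (£375,950): Low-Income Housing Credit: income exceeds £222,600 by £153,350, which is 31 full-or-partial £5,000 increments; reduction = 31 × £22 = £682, leaving £979. Adoption Credit: £375,950 is at or above £160,300, so the credit is £0. total £979 + £0 = £979
Mei (£383,350): Low-Income Housing Credit: income exceeds £222,600 by £160,750, which is 33 full-or-partial £5,000 increments; reduction = 33 × £22 = £726, leaving £935. Adoption Credit: £383,350 is at or above £160,300, so the credit is £0. total £935 + £0 = £935
Difference: |£979 − £935| = £44.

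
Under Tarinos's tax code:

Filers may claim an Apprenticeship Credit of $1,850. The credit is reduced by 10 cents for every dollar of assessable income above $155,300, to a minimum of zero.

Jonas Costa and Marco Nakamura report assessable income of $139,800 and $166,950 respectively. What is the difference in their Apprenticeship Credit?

$1,165

Jonas ($139,800): Apprenticeship Credit: $139,800 is at or below the $155,300 threshold, so the full $1,850 applies.
Marco ($166,950): Apprenticeship Credit: 10% of the $11,650 excess over $155,300 is $1,165; credit = $1,850 − $1,165 = $685.
Difference: |$1,850 − $685| = $1,165.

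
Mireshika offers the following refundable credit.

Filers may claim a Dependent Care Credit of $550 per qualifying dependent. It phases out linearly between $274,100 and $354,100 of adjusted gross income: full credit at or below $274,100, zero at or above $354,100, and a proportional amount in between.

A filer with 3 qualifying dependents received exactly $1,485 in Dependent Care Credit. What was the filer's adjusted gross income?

$282,100

Full credit = 3 × $550 = $1,650.
$1,485 is 1,485/1,650 of the full $1,650, so 165/1,650 of the $80,000 range has been used: income = $274,100 + $80,000 × 165/1,650 = $282,100.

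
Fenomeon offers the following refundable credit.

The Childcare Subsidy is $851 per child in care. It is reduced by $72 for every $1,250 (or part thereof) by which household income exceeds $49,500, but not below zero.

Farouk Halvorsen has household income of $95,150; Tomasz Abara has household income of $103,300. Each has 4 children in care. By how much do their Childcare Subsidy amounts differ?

$504

Farouk ($95,150): Childcare Subsidy: base = 4 × $851 = $3,404. income exceeds $49,500 by $45,650, which is 37 full-or-partial $1,250 increments; reduction = 37 × $72 = $2,664, leaving $740.
Tomasz ($103,300): Childcare Subsidy: base = 4 × $851 = $3,404. income exceeds $49,500 by $53,800, which is 44 full-or-partial $1,250 increments; reduction = 44 × $72 = $3,168, leaving $236.
Difference: |$740 − $236| = $504.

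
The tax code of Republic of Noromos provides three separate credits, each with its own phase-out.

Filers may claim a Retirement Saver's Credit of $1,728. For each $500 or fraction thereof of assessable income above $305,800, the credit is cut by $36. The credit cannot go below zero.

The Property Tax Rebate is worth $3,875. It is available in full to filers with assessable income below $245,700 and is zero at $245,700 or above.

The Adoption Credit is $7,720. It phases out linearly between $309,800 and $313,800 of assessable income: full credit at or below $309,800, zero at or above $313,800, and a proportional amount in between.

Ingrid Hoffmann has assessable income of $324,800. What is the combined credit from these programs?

$360

Retirement Saver's Credit: income exceeds $305,800 by $19,000, which is 38 full-or-partial $500 increments; reduction = 38 × $36 = $1,368, leaving $360.
Property Tax Rebate: $324,800 meets or exceeds the $245,700 cutoff, so the credit is $0.
Adoption Credit: $324,800 is at or above $313,800, so the credit is $0.
Total: $360 + $0 + $0 = $360.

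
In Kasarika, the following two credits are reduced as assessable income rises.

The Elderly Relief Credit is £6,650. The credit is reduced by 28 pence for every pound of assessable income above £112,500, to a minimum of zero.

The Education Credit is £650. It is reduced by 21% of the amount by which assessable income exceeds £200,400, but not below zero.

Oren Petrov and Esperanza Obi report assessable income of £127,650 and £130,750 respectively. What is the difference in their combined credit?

Oren (£127,650): Elderly Relief Credit: 28% of the £15,150 excess over £112,500 is £4,242; credit = £6,650 − £4,242 = £2,408. Education Credit: £127,650 is at or below the £200,400 threshold, so the full £650 applies. total £2,408 + £650 = £3,058
Esperanza (£130,750): Elderly Relief Credit: 28% of the £18,250 excess over £112,500 is £5,110; credit = £6,650 − £5,110 = £1,540. Education Credit: £130,750 is at or below the £200,400 threshold, so the full £650 applies. total £1,540 + £650 = £2,190
Difference: |£3,058 − £2,190| = £868.

£868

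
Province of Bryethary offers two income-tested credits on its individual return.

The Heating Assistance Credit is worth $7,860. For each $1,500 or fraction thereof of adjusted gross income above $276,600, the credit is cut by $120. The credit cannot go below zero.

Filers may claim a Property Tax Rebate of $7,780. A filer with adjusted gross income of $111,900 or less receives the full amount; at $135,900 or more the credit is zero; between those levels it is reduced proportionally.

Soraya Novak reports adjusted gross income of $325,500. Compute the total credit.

$3,900

Heating Assistance Credit: income exceeds $276,600 by $48,900, which is 33 full-or-partial $1,500 increments; reduction = 33 × $120 = $3,960, leaving $3,900.
Property Tax Rebate: $325,500 is at or above $135,900, so the credit is $0.
Total: $3,900 + $0 = $3,900.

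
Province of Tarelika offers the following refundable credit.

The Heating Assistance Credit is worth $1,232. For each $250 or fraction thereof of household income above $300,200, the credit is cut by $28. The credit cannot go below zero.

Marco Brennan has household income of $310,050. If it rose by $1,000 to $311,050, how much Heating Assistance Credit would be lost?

At $310,050 — income exceeds $300,200 by $9,850, which is 40 full-or-partial $250 increments; reduction = 40 × $28 = $1,120, leaving $112.
At $311,050 — income exceeds $300,200 by $10,850 → 44 increments × $28 = $1,232 ≥ base, so the credit is $0.
Lost: $112 − $0 = $112.

$112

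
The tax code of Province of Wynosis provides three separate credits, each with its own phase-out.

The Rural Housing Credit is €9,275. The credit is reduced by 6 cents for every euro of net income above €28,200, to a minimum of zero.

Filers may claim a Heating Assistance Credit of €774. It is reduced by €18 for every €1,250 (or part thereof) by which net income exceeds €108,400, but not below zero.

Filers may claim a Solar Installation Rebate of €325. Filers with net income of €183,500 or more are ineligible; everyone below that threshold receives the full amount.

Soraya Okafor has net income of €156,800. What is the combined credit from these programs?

€1,956

Rural Housing Credit: 6% of the €128,600 excess over €28,200 is €7,716; credit = €9,275 − €7,716 = €1,559.
Heating Assistance Credit: income exceeds €108,400 by €48,400, which is 39 full-or-partial €1,250 increments; reduction = 39 × €18 = €702, leaving €72.
Solar Installation Rebate: €156,800 is below the €183,500 cutoff, so the full €325 applies.
Total: €1,559 + €72 + €325 = €1,956.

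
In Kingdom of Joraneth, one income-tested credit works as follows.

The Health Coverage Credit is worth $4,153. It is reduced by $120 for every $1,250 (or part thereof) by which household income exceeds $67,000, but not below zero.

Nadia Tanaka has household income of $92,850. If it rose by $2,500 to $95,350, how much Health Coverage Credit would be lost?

$240

At $92,850 — income exceeds $67,000 by $25,850, which is 21 full-or-partial $1,250 increments; reduction = 21 × $120 = $2,520, leaving $1,633.
At $95,350 — income exceeds $67,000 by $28,350, which is 23 full-or-partial $1,250 increments; reduction = 23 × $120 = $2,760, leaving $1,393.
Lost: $1,633 − $1,393 = $240.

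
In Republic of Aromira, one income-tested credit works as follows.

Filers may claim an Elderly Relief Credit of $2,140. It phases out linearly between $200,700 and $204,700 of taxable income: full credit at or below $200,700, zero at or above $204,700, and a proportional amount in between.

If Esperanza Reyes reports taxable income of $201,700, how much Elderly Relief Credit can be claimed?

$1,605

Elderly Relief Credit: $201,700 is $1,000 into a $4,000 phase-out range, leaving 3,000/4,000 of the credit: $2,140 × 3,000/4,000 = $1,605.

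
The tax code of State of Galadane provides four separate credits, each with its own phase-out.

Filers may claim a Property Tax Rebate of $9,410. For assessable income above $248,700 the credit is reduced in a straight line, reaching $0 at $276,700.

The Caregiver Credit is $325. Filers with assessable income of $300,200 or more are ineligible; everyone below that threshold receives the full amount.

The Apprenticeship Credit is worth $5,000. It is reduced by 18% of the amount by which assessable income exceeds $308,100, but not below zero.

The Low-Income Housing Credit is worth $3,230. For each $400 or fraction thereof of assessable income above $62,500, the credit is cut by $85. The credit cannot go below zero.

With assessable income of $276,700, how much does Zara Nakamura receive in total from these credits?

Property Tax Rebate: $276,700 is at or above $276,700, so the credit is $0.
Caregiver Credit: $276,700 is below the $300,200 cutoff, so the full $325 applies.
Apprenticeship Credit: $276,700 is at or below the $308,100 threshold, so the full $5,000 applies.
Low-Income Housing Credit: income exceeds $62,500 by $214,200 → 536 increments × $85 = $45,560 ≥ base, so the credit is $0.
Total: $0 + $325 + $5,000 + $0 = $5,325.

$5,325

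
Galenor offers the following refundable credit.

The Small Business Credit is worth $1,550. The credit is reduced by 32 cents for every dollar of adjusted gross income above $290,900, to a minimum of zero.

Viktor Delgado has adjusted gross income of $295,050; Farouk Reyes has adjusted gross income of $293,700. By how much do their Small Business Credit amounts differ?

$432

Viktor ($295,050): Small Business Credit: 32% of the $4,150 excess over $290,900 is $1,328; credit = $1,550 − $1,328 = $222.
Farouk ($293,700): Small Business Credit: 32% of the $2,800 excess over $290,900 is $896; credit = $1,550 − $896 = $654.
Difference: |$222 − $654| = $432.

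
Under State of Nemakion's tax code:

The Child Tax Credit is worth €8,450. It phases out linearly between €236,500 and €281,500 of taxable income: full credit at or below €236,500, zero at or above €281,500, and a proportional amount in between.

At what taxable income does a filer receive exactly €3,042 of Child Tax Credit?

€3,042 is 3,042/8,450 of the full €8,450, so 5,408/8,450 of the €45,000 range has been used: income = €236,500 + €45,000 × 5,408/8,450 = €265,300.

€265,300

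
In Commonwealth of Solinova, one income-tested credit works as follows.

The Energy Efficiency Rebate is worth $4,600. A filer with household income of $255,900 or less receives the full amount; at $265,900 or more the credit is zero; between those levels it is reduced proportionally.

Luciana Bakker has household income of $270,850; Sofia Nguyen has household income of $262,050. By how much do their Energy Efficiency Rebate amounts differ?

Luciana ($270,850): Energy Efficiency Rebate: $270,850 is at or above $265,900, so the credit is $0.
Sofia ($262,050): Energy Efficiency Rebate: $262,050 is $6,150 into a $10,000 phase-out range, leaving 3,850/10,000 of the credit: $4,600 × 3,850/10,000 = $1,771.
Difference: |$0 − $1,771| = $1,771.

$1,771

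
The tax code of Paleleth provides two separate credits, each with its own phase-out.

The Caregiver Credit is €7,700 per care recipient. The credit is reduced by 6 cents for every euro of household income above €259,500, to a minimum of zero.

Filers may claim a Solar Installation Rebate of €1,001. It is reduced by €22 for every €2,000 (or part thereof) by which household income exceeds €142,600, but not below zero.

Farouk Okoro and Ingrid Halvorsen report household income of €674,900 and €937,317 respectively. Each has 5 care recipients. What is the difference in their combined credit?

€13,576

Farouk (€674,900): Caregiver Credit: base = 5 × €7,700 = €38,500. 6% of the €415,400 excess over €259,500 is €24,924; credit = €38,500 − €24,924 = €13,576. Solar Installation Rebate: income exceeds €142,600 by €532,300 → 267 increments × €22 = €5,874 ≥ base, so the credit is €0. total €13,576 + €0 = €13,576
Ingrid (€937,317): Caregiver Credit: base = 5 × €7,700 = €38,500. 6% of the €677,817 excess over €259,500 is €40,669.02 ≥ base, so the credit is €0. Solar Installation Rebate: income exceeds €142,600 by €794,717 → 398 increments × €22 = €8,756 ≥ base, so the credit is €0. total €0 + €0 = €0
Difference: |€13,576 − €0| = €13,576.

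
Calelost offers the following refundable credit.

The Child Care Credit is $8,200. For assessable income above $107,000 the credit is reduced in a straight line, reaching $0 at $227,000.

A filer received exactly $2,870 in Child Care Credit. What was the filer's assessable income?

$2,870 is 2,870/8,200 of the full $8,200, so 5,330/8,200 of the $120,000 range has been used: income = $107,000 + $120,000 × 5,330/8,200 = $185,000.

$185,000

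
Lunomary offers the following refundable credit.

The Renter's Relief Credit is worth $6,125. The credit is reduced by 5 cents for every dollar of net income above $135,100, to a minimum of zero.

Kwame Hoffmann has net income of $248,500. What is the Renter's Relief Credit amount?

Renter's Relief Credit: 5% of the $113,400 excess over $135,100 is $5,670; credit = $6,125 − $5,670 = $455.

$455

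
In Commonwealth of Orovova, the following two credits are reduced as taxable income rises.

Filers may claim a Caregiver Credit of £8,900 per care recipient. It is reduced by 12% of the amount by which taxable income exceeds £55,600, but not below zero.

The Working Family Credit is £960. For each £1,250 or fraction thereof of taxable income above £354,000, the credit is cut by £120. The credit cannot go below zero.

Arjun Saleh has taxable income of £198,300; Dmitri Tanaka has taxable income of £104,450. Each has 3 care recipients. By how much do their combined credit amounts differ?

£11,262

Arjun (£198,300): Caregiver Credit: base = 3 × £8,900 = £26,700. 12% of the £142,700 excess over £55,600 is £17,124; credit = £26,700 − £17,124 = £9,576. Working Family Credit: £198,300 is at or below the £354,000 threshold, so the full £960 applies. total £9,576 + £960 = £10,536
Dmitri (£104,450): Caregiver Credit: base = 3 × £8,900 = £26,700. 12% of the £48,850 excess over £55,600 is £5,862; credit = £26,700 − £5,862 = £20,838. Working Family Credit: £104,450 is at or below the £354,000 threshold, so the full £960 applies. total £20,838 + £960 = £21,798
Difference: |£10,536 − £21,798| = £11,262.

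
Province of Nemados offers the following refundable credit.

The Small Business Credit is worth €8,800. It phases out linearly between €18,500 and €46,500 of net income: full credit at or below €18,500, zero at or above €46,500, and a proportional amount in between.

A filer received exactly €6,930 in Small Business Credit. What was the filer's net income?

€6,930 is 6,930/8,800 of the full €8,800, so 1,870/8,800 of the €28,000 range has been used: income = €18,500 + €28,000 × 1,870/8,800 = €24,450.

€24,450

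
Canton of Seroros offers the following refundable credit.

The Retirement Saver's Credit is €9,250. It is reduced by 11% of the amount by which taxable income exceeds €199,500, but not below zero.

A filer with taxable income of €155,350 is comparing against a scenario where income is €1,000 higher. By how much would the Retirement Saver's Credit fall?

At €155,350 — €155,350 is at or below the €199,500 threshold, so the full €9,250 applies.
At €156,350 — €156,350 is at or below the €199,500 threshold, so the full €9,250 applies.
Lost: €9,250 − €9,250 = €0.

€0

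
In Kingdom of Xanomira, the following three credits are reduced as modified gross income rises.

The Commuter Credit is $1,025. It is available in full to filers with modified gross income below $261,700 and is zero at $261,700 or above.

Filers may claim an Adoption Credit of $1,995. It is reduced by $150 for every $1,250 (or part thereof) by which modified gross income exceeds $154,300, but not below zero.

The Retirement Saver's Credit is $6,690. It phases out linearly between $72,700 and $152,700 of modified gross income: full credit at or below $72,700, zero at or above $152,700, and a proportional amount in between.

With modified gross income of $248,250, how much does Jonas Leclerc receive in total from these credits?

$1,025

Commuter Credit: $248,250 is below the $261,700 cutoff, so the full $1,025 applies.
Adoption Credit: income exceeds $154,300 by $93,950 → 76 increments × $150 = $11,400 ≥ base, so the credit is $0.
Retirement Saver's Credit: $248,250 is at or above $152,700, so the credit is $0.
Total: $1,025 + $0 + $0 = $1,025.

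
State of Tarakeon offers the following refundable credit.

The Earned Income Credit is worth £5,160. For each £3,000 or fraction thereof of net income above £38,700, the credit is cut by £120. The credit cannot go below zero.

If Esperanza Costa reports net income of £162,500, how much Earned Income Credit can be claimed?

Earned Income Credit: income exceeds £38,700 by £123,800, which is 42 full-or-partial £3,000 increments; reduction = 42 × £120 = £5,040, leaving £120.

£120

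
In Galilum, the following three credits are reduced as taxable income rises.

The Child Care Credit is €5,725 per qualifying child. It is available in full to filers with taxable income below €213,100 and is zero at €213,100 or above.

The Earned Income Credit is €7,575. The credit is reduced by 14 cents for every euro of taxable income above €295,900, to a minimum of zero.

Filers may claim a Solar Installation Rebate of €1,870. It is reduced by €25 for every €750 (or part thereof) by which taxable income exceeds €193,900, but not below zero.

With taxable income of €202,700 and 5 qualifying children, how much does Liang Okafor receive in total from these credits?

Child Care Credit: base = 5 × €5,725 = €28,625. €202,700 is below the €213,100 cutoff, so the full €28,625 applies.
Earned Income Credit: €202,700 is at or below the €295,900 threshold, so the full €7,575 applies.
Solar Installation Rebate: income exceeds €193,900 by €8,800, which is 12 full-or-partial €750 increments; reduction = 12 × €25 = €300, leaving €1,570.
Total: €28,625 + €7,575 + €1,570 = €37,770.

€37,770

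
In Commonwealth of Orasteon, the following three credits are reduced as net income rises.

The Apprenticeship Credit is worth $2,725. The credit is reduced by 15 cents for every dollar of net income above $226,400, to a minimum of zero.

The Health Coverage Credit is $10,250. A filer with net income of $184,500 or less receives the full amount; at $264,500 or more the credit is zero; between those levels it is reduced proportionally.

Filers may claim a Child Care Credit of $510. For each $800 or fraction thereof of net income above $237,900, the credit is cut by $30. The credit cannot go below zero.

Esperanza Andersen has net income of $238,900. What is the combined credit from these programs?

Apprenticeship Credit: 15% of the $12,500 excess over $226,400 is $1,875; credit = $2,725 − $1,875 = $850.
Health Coverage Credit: $238,900 is $54,400 into a $80,000 phase-out range, leaving 25,600/80,000 of the credit: $10,250 × 25,600/80,000 = $3,280.
Child Care Credit: income exceeds $237,900 by $1,000, which is 2 full-or-partial $800 increments; reduction = 2 × $30 = $60, leaving $450.
Total: $850 + $3,280 + $450 = $4,580.

$4,580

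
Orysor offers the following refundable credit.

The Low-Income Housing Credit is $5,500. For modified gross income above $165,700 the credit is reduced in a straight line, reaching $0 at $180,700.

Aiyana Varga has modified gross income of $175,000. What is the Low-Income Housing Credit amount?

Low-Income Housing Credit: $175,000 is $9,300 into a $15,000 phase-out range, leaving 5,700/15,000 of the credit: $5,500 × 5,700/15,000 = $2,090.

$2,090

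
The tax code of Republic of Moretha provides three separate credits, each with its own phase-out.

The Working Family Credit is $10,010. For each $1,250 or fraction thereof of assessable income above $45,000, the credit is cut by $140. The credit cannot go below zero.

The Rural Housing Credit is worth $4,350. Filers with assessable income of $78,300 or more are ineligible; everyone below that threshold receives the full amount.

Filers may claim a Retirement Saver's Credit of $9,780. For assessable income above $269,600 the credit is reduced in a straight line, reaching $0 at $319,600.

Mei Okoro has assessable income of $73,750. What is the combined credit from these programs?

$20,920

Working Family Credit: income exceeds $45,000 by $28,750, which is 23 full-or-partial $1,250 increments; reduction = 23 × $140 = $3,220, leaving $6,790.
Rural Housing Credit: $73,750 is below the $78,300 cutoff, so the full $4,350 applies.
Retirement Saver's Credit: $73,750 is at or below the $269,600 threshold, so the full $9,780 applies.
Total: $6,790 + $4,350 + $9,780 = $20,920.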